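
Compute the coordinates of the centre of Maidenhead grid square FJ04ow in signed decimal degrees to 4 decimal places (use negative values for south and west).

Field F=5, J=9: +5·20° lon, +9·10° lat → SW at lon -80°, lat 0°.
Square 0, 4: +0·2° lon, +4·1° lat → SW at lon -80°, lat 4°.
Subsquare o=14, w=22: +14·0.0833333° lon, +22·0.0416667° lat → SW at lon -78.8333°, lat 4.91667°.
Cell spans 0.0833333° lon × 0.0416667° lat. Centre is SW corner plus half of each.
latitude 4.9375, longitude -78.7917.

4.9375, -78.7917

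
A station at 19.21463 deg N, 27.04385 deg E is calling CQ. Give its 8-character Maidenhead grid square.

Shift to the Maidenhead origin (180°W, 90°S): lon 207.04385, lat 109.21463.
Field: lon ⌊207.04385/20⌋ = 10 → K; lat ⌊109.21463/10⌋ = 10 → K.
Square: lon ⌊7.04385/2⌋ = 3; lat ⌊9.21463/1⌋ = 9.
Subsquare: lon ⌊1.04385/0.0833333⌋ = 12 → m; lat ⌊0.21463/0.0416667⌋ = 5 → f.
Extended square: lon ⌊0.04385/0.00833333⌋ = 5; lat ⌊0.00630/0.00416667⌋ = 1.

KK39mf51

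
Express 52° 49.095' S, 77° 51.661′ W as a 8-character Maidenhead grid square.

FD17be63

Add 180° to longitude and 90° to latitude: 102.13898, 37.18175.
Field: 102.13898/20 → 5 → F, 37.18175/10 → 3 → D; chars FD.
Square: 2.13898/2 → 1, 7.18175/1 → 7; chars 17.
Subsquare: 0.13898/0.0833333 → 1 → b, 0.18175/0.0416667 → 4 → e; chars be.
Extended square: 0.05565/0.00833333 → 6, 0.01508/0.00416667 → 3; chars 63.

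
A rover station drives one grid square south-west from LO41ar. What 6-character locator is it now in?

LO31xq

Longitude subsquare a = 0; −1 → -1, wraps to 23 = x, carry into square.
Longitude square 4; −1 → 3.
Latitude subsquare r = 17; −1 → 16 = q.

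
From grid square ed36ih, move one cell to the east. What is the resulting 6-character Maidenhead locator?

ED36jh

Longitude subsquare i = 8; +1 → 9 = j.
The latitude characters are unchanged.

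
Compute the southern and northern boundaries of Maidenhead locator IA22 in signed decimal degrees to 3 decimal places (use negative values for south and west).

-88.000, -87.000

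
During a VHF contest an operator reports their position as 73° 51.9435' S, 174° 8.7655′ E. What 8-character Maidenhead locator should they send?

RB76bd72

Offset from 180°W / 90°S: lon 354.14609°, lat 16.13428°.
Field (20°×10°, letters A–R): 354.14609/20 → 17 → R, 16.13428/10 → 1 → B; chars RB.
Square (2°×1°, digits 0–9): 14.14609/2 → 7, 6.13428/1 → 6; chars 76.
Subsquare (5′×2.5′, letters a–x): 0.14609/0.0833333 → 1 → b, 0.13428/0.0416667 → 3 → d; chars bd.
Extended square (30″×15″, digits 0–9): 0.06276/0.00833333 → 7, 0.00928/0.00416667 → 2; chars 72.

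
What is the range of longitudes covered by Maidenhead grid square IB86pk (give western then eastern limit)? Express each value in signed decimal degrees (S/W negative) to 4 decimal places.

-2.7500, -2.6667

Field I=8, B=1: +8·20° lon, +1·10° lat → SW at lon -20°, lat -80°.
Square 8, 6: +8·2° lon, +6·1° lat → SW at lon -4°, lat -74°.
Subsquare p=15, k=10: +15·0.0833333° lon, +10·0.0416667° lat → SW at lon -2.75°, lat -73.5833°.
Cell spans 0.0833333° lon × 0.0416667° lat.
west -2.7500, east -2.6667.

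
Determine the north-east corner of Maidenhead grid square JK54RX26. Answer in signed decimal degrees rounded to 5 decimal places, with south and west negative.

14.98750, 11.44167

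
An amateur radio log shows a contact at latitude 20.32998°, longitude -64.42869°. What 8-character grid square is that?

Shift to the Maidenhead origin (180°W, 90°S): lon 115.57131, lat 110.32998.
Field: 115.57131/20 → 5 → F, 110.32998/10 → 11 → L; chars FL.
Square: 15.57131/2 → 7, 0.32998/1 → 0; chars 70.
Subsquare: 1.57131/0.0833333 → 18 → s, 0.32998/0.0416667 → 7 → h; chars sh.
Extended square: 0.07131/0.00833333 → 8, 0.03831/0.00416667 → 9; chars 89.

FL70sh89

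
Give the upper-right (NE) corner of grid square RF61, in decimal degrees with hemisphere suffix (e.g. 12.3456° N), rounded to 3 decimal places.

Field R=17, F=5: +17·20° lon, +5·10° lat → SW at lon 160°, lat -40°.
Square 6, 1: +6·2° lon, +1·1° lat → SW at lon 172°, lat -39°.
Cell spans 2° lon × 1° lat. NE corner is SW corner plus one full cell.
latitude 38.000° S, longitude 174.000° E.

38.000° S, 174.000° E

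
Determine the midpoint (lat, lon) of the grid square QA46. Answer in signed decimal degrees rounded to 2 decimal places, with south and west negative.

-83.50, 149.00

Field Q=16, A=0: +16·20° lon, +0·10° lat → SW at lon 140°, lat -90°.
Square 4, 6: +4·2° lon, +6·1° lat → SW at lon 148°, lat -84°.
Cell spans 2° lon × 1° lat. Centre is SW corner plus half of each.
latitude -83.50, longitude 149.00.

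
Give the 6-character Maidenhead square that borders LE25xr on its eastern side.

LE35ar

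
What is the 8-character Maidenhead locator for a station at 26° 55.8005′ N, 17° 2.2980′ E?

Add 180° to longitude and 90° to latitude: 197.03830, 116.93001.
Field: lon ⌊197.03830/20⌋ = 9 → J; lat ⌊116.93001/10⌋ = 11 → L.
Square: lon ⌊17.03830/2⌋ = 8; lat ⌊6.93001/1⌋ = 6.
Subsquare: lon ⌊1.03830/0.0833333⌋ = 12 → m; lat ⌊0.93001/0.0416667⌋ = 22 → w.
Extended square: lon ⌊0.03830/0.00833333⌋ = 4; lat ⌊0.01334/0.00416667⌋ = 3.

JL86mw43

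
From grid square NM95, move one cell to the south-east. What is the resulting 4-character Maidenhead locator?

Longitude square 9; +1 → 10, wraps to 0, carry into field.
Longitude field N = 13; +1 → 14 = O.
Latitude square 5; −1 → 4.

OM04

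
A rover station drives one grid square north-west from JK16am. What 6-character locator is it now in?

JK06xn

Longitude subsquare a = 0; −1 → -1, wraps to 23 = x, carry into square.
Longitude square 1; −1 → 0.
Latitude subsquare m = 12; +1 → 13 = n.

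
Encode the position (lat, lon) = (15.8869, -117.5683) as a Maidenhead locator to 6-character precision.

DK15fv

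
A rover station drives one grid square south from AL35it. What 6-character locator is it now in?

Latitude subsquare t = 19; −1 → 18 = s.
The longitude characters are unchanged.

AL35is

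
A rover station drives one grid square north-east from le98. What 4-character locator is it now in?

ME09

Longitude square 9; +1 → 10, wraps to 0, carry into field.
Longitude field L = 11; +1 → 12 = M.
Latitude square 8; +1 → 9.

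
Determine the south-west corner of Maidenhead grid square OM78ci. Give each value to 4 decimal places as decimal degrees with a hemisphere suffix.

38.3333° N, 114.1667° E

Field O=14, M=12: +14·20° lon, +12·10° lat → SW at lon 100°, lat 30°.
Square 7, 8: +7·2° lon, +8·1° lat → SW at lon 114°, lat 38°.
Subsquare c=2, i=8: +2·0.0833333° lon, +8·0.0416667° lat → SW at lon 114.167°, lat 38.3333°.
latitude 38.3333° N, longitude 114.1667° E.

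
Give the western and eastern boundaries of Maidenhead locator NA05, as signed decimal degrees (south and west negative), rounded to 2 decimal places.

80.00, 82.00

Field N=13, A=0: +13·20° lon, +0·10° lat → SW at lon 80°, lat -90°.
Square 0, 5: +0·2° lon, +5·1° lat → SW at lon 80°, lat -85°.
Cell spans 2° lon × 1° lat.
west 80.00, east 82.00.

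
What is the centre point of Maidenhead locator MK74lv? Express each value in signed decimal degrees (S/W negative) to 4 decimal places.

14.8958, 74.9583

Field M=12, K=10: +12·20° lon, +10·10° lat → SW at lon 60°, lat 10°.
Square 7, 4: +7·2° lon, +4·1° lat → SW at lon 74°, lat 14°.
Subsquare l=11, v=21: +11·0.0833333° lon, +21·0.0416667° lat → SW at lon 74.9167°, lat 14.875°.
Cell spans 0.0833333° lon × 0.0416667° lat. Centre is SW corner plus half of each.
latitude 14.8958, longitude 74.9583.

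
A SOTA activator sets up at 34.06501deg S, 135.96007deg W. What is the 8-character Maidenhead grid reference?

CF25aw44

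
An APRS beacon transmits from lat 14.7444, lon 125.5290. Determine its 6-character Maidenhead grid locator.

PK24sr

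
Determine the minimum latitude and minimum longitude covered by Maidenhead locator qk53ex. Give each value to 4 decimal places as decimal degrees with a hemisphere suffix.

13.9583° N, 150.3333° E

Field Q=16, K=10: +16·20° lon, +10·10° lat → SW at lon 140°, lat 10°.
Square 5, 3: +5·2° lon, +3·1° lat → SW at lon 150°, lat 13°.
Subsquare e=4, x=23: +4·0.0833333° lon, +23·0.0416667° lat → SW at lon 150.333°, lat 13.9583°.
latitude 13.9583° N, longitude 150.3333° E.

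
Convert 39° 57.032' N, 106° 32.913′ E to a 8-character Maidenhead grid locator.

Add 180° to longitude and 90° to latitude: 286.54855, 129.95053.
Field (20°×10°, letters A–R): 286.54855/20 → 14 → O, 129.95053/10 → 12 → M; chars OM.
Square (2°×1°, digits 0–9): 6.54855/2 → 3, 9.95053/1 → 9; chars 39.
Subsquare (5′×2.5′, letters a–x): 0.54855/0.0833333 → 6 → g, 0.95053/0.0416667 → 22 → w; chars gw.
Extended square (30″×15″, digits 0–9): 0.04855/0.00833333 → 5, 0.03387/0.00416667 → 8; chars 58.

OM39gw58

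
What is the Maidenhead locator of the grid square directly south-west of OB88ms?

Longitude subsquare m = 12; −1 → 11 = l.
Latitude subsquare s = 18; −1 → 17 = r.

OB88lr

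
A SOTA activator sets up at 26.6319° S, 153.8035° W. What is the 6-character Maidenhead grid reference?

BG33ci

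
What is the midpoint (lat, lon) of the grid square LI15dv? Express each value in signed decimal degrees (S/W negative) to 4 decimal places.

-4.1042, 42.2917

Field L=11, I=8: +11·20° lon, +8·10° lat → SW at lon 40°, lat -10°.
Square 1, 5: +1·2° lon, +5·1° lat → SW at lon 42°, lat -5°.
Subsquare d=3, v=21: +3·0.0833333° lon, +21·0.0416667° lat → SW at lon 42.25°, lat -4.125°.
Cell spans 0.0833333° lon × 0.0416667° lat. Centre is SW corner plus half of each.
latitude -4.1042, longitude 42.2917.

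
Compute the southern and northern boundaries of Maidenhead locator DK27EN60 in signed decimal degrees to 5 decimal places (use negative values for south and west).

Field D=3, K=10: +3·20° lon, +10·10° lat → SW at lon -120°, lat 10°.
Square 2, 7: +2·2° lon, +7·1° lat → SW at lon -116°, lat 17°.
Subsquare e=4, n=13: +4·0.0833333° lon, +13·0.0416667° lat → SW at lon -115.667°, lat 17.5417°.
Extended square 6, 0: +6·0.00833333° lon, +0·0.00416667° lat → SW at lon -115.617°, lat 17.5417°.
Cell spans 0.00833333° lon × 0.00416667° lat.
south 17.54167, north 17.54583.

17.54167, 17.54583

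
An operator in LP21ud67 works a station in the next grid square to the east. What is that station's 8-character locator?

LP21ud77

Longitude extended square 6; +1 → 7.
The latitude characters are unchanged.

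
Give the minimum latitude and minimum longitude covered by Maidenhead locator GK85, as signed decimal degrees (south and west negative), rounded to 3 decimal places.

15.000, -44.000

Field G=6, K=10: +6·20° lon, +10·10° lat → SW at lon -60°, lat 10°.
Square 8, 5: +8·2° lon, +5·1° lat → SW at lon -44°, lat 15°.
latitude 15.000, longitude -44.000.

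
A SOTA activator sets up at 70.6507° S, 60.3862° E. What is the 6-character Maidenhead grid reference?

MB09ei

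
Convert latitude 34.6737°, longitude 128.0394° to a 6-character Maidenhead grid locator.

PM44aq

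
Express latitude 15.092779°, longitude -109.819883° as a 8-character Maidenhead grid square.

Shift to the Maidenhead origin (180°W, 90°S): lon 70.18012, lat 105.09278.
Field (20°×10°, letters A–R): lon ⌊70.18012/20⌋ = 3 → D; lat ⌊105.09278/10⌋ = 10 → K.
Square (2°×1°, digits 0–9): lon ⌊10.18012/2⌋ = 5; lat ⌊5.09278/1⌋ = 5.
Subsquare (5′×2.5′, letters a–x): lon ⌊0.18012/0.0833333⌋ = 2 → c; lat ⌊0.09278/0.0416667⌋ = 2 → c.
Extended square (30″×15″, digits 0–9): lon ⌊0.01345/0.00833333⌋ = 1; lat ⌊0.00945/0.00416667⌋ = 2.

DK55cc12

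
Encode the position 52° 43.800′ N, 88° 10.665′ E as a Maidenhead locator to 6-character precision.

Offset from 180°W / 90°S: lon 268.1778°, lat 142.7300°.
Field: 268.1778/20 → 13 → N, 142.7300/10 → 14 → O; chars NO.
Square: 8.1778/2 → 4, 2.7300/1 → 2; chars 42.
Subsquare: 0.1778/0.0833333 → 2 → c, 0.7300/0.0416667 → 17 → r; chars cr.

NO42cr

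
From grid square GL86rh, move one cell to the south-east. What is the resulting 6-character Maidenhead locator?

Longitude subsquare r = 17; +1 → 18 = s.
Latitude subsquare h = 7; −1 → 6 = g.

GL86sg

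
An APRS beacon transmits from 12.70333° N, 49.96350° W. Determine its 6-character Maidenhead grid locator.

GK52aq

Offset from 180°W / 90°S: lon 130.0365°, lat 102.7033°.
Field: lon ⌊130.0365/20⌋ = 6 → G; lat ⌊102.7033/10⌋ = 10 → K.
Square: lon ⌊10.0365/2⌋ = 5; lat ⌊2.7033/1⌋ = 2.
Subsquare: lon ⌊0.0365/0.0833333⌋ = 0 → a; lat ⌊0.7033/0.0416667⌋ = 16 → q.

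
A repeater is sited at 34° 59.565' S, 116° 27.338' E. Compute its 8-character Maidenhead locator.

Offset from 180°W / 90°S: lon 296.45563°, lat 55.00725°.
Field (20°×10°, letters A–R): 296.45563/20 → 14 → O, 55.00725/10 → 5 → F; chars OF.
Square (2°×1°, digits 0–9): 16.45563/2 → 8, 5.00725/1 → 5; chars 85.
Subsquare (5′×2.5′, letters a–x): 0.45563/0.0833333 → 5 → f, 0.00725/0.0416667 → 0 → a; chars fa.
Extended square (30″×15″, digits 0–9): 0.03897/0.00833333 → 4, 0.00725/0.00416667 → 1; chars 41.

OF85fa41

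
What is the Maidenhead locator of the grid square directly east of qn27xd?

QN37ad

Longitude subsquare x = 23; +1 → 24, wraps to 0 = a, carry into square.
Longitude square 2; +1 → 3.
The latitude characters are unchanged.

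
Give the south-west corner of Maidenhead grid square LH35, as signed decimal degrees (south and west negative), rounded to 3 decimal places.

Field L=11, H=7: +11·20° lon, +7·10° lat → SW at lon 40°, lat -20°.
Square 3, 5: +3·2° lon, +5·1° lat → SW at lon 46°, lat -15°.
latitude -15.000, longitude 46.000.

-15.000, 46.000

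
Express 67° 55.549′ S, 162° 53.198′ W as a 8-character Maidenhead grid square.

Add 180° to longitude and 90° to latitude: 17.11337, 22.07418.
Field: lon ⌊17.11337/20⌋ = 0 → A; lat ⌊22.07418/10⌋ = 2 → C.
Square: lon ⌊17.11337/2⌋ = 8; lat ⌊2.07418/1⌋ = 2.
Subsquare: lon ⌊1.11337/0.0833333⌋ = 13 → n; lat ⌊0.07418/0.0416667⌋ = 1 → b.
Extended square: lon ⌊0.03003/0.00833333⌋ = 3; lat ⌊0.03252/0.00416667⌋ = 7.

AC82nb37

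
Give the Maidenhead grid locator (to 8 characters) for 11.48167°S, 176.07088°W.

AH18xm14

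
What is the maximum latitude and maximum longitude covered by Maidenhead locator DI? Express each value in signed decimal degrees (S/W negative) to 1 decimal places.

0.0, -100.0

Field D=3, I=8: +3·20° lon, +8·10° lat → SW at lon -120°, lat -10°.
Cell spans 20° lon × 10° lat. NE corner is SW corner plus one full cell.
latitude 0.0, longitude -100.0.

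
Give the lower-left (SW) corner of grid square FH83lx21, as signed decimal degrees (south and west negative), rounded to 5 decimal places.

Field F=5, H=7: +5·20° lon, +7·10° lat → SW at lon -80°, lat -20°.
Square 8, 3: +8·2° lon, +3·1° lat → SW at lon -64°, lat -17°.
Subsquare l=11, x=23: +11·0.0833333° lon, +23·0.0416667° lat → SW at lon -63.0833°, lat -16.0417°.
Extended square 2, 1: +2·0.00833333° lon, +1·0.00416667° lat → SW at lon -63.0667°, lat -16.0375°.
latitude -16.03750, longitude -63.06667.

-16.03750, -63.06667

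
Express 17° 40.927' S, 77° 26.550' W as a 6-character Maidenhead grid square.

FH12gh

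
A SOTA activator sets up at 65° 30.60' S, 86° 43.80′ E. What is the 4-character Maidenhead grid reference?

NC34

Shift to the Maidenhead origin (180°W, 90°S): lon 266.73, lat 24.49.
Field (20°×10°, letters A–R): 266.73/20 → 13 → N, 24.49/10 → 2 → C; chars NC.
Square (2°×1°, digits 0–9): 6.73/2 → 3, 4.49/1 → 4; chars 34.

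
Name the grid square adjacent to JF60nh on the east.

Longitude subsquare n = 13; +1 → 14 = o.
The latitude characters are unchanged.

JF60oh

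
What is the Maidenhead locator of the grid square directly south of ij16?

IJ15

Latitude square 6; −1 → 5.
The longitude characters are unchanged.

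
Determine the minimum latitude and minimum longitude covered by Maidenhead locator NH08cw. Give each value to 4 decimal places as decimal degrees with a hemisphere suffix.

Field N=13, H=7: +13·20° lon, +7·10° lat → SW at lon 80°, lat -20°.
Square 0, 8: +0·2° lon, +8·1° lat → SW at lon 80°, lat -12°.
Subsquare c=2, w=22: +2·0.0833333° lon, +22·0.0416667° lat → SW at lon 80.1667°, lat -11.0833°.
latitude 11.0833° S, longitude 80.1667° E.

11.0833° S, 80.1667° E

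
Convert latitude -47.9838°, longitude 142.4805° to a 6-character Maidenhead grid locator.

Offset from 180°W / 90°S: lon 322.4805°, lat 42.0162°.
Field (20°×10°, letters A–R): lon ⌊322.4805/20⌋ = 16 → Q; lat ⌊42.0162/10⌋ = 4 → E.
Square (2°×1°, digits 0–9): lon ⌊2.4805/2⌋ = 1; lat ⌊2.0162/1⌋ = 2.
Subsquare (5′×2.5′, letters a–x): lon ⌊0.4805/0.0833333⌋ = 5 → f; lat ⌊0.0162/0.0416667⌋ = 0 → a.

QE12fa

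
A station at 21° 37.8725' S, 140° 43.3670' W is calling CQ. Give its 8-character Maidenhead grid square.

BG98pi38

Shift to the Maidenhead origin (180°W, 90°S): lon 39.27722, lat 68.36879.
Field (20°×10°, letters A–R): lon ⌊39.27722/20⌋ = 1 → B; lat ⌊68.36879/10⌋ = 6 → G.
Square (2°×1°, digits 0–9): lon ⌊19.27722/2⌋ = 9; lat ⌊8.36879/1⌋ = 8.
Subsquare (5′×2.5′, letters a–x): lon ⌊1.27722/0.0833333⌋ = 15 → p; lat ⌊0.36879/0.0416667⌋ = 8 → i.
Extended square (30″×15″, digits 0–9): lon ⌊0.02722/0.00833333⌋ = 3; lat ⌊0.03546/0.00416667⌋ = 8.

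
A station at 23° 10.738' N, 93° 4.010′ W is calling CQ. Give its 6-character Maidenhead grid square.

EL33le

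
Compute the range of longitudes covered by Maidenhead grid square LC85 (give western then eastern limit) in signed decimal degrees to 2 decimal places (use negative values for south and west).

Field L=11, C=2: +11·20° lon, +2·10° lat → SW at lon 40°, lat -70°.
Square 8, 5: +8·2° lon, +5·1° lat → SW at lon 56°, lat -65°.
Cell spans 2° lon × 1° lat.
west 56.00, east 58.00.

56.00, 58.00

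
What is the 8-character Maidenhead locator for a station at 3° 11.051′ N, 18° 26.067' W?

IJ03se74

Shift to the Maidenhead origin (180°W, 90°S): lon 161.56555, lat 93.18418.
Field: 161.56555/20 → 8 → I, 93.18418/10 → 9 → J; chars IJ.
Square: 1.56555/2 → 0, 3.18418/1 → 3; chars 03.
Subsquare: 1.56555/0.0833333 → 18 → s, 0.18418/0.0416667 → 4 → e; chars se.
Extended square: 0.06555/0.00833333 → 7, 0.01752/0.00416667 → 4; chars 74.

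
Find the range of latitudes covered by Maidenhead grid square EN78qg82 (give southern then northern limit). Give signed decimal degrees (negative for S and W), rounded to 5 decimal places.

48.25833, 48.26250

Field E=4, N=13: +4·20° lon, +13·10° lat → SW at lon -100°, lat 40°.
Square 7, 8: +7·2° lon, +8·1° lat → SW at lon -86°, lat 48°.
Subsquare q=16, g=6: +16·0.0833333° lon, +6·0.0416667° lat → SW at lon -84.6667°, lat 48.25°.
Extended square 8, 2: +8·0.00833333° lon, +2·0.00416667° lat → SW at lon -84.6°, lat 48.2583°.
Cell spans 0.00833333° lon × 0.00416667° lat.
south 48.25833, north 48.26250.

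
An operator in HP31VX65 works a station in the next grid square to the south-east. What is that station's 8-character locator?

HP31vx74

Longitude extended square 6; +1 → 7.
Latitude extended square 5; −1 → 4.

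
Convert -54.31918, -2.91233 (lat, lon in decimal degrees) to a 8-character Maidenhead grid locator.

ID85nq03

Add 180° to longitude and 90° to latitude: 177.08767, 35.68082.
Field: 177.08767/20 → 8 → I, 35.68082/10 → 3 → D; chars ID.
Square: 17.08767/2 → 8, 5.68082/1 → 5; chars 85.
Subsquare: 1.08767/0.0833333 → 13 → n, 0.68082/0.0416667 → 16 → q; chars nq.
Extended square: 0.00434/0.00833333 → 0, 0.01415/0.00416667 → 3; chars 03.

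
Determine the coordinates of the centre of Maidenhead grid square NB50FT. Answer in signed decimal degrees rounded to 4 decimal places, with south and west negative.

Field N=13, B=1: +13·20° lon, +1·10° lat → SW at lon 80°, lat -80°.
Square 5, 0: +5·2° lon, +0·1° lat → SW at lon 90°, lat -80°.
Subsquare f=5, t=19: +5·0.0833333° lon, +19·0.0416667° lat → SW at lon 90.4167°, lat -79.2083°.
Cell spans 0.0833333° lon × 0.0416667° lat. Centre is SW corner plus half of each.
latitude -79.1875, longitude 90.4583.

-79.1875, 90.4583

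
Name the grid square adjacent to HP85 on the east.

HP95

Longitude square 8; +1 → 9.
The latitude characters are unchanged.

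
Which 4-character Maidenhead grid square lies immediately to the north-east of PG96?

QG07

Longitude square 9; +1 → 10, wraps to 0, carry into field.
Longitude field P = 15; +1 → 16 = Q.
Latitude square 6; +1 → 7.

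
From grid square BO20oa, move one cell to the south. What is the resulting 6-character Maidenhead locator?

Latitude subsquare a = 0; −1 → -1, wraps to 23 = x, carry into square.
Latitude square 0; −1 → -1, wraps to 9, carry into field.
Latitude field O = 14; −1 → 13 = N.
The longitude characters are unchanged.

BN29ox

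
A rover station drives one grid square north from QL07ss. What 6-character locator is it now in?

QL07st

Latitude subsquare s = 18; +1 → 19 = t.
The longitude characters are unchanged.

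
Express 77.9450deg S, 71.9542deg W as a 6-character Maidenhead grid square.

FB42ab

Add 180° to longitude and 90° to latitude: 108.0458, 12.0550.
Field: lon ⌊108.0458/20⌋ = 5 → F; lat ⌊12.0550/10⌋ = 1 → B.
Square: lon ⌊8.0458/2⌋ = 4; lat ⌊2.0550/1⌋ = 2.
Subsquare: lon ⌊0.0458/0.0833333⌋ = 0 → a; lat ⌊0.0550/0.0416667⌋ = 1 → b.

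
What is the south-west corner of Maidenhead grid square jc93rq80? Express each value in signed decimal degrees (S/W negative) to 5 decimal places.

-66.33333, 19.48333

Field J=9, C=2: +9·20° lon, +2·10° lat → SW at lon 0°, lat -70°.
Square 9, 3: +9·2° lon, +3·1° lat → SW at lon 18°, lat -67°.
Subsquare r=17, q=16: +17·0.0833333° lon, +16·0.0416667° lat → SW at lon 19.4167°, lat -66.3333°.
Extended square 8, 0: +8·0.00833333° lon, +0·0.00416667° lat → SW at lon 19.4833°, lat -66.3333°.
latitude -66.33333, longitude 19.48333.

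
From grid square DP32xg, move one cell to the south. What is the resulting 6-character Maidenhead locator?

DP32xf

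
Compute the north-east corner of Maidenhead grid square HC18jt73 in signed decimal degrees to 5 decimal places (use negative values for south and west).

Field H=7, C=2: +7·20° lon, +2·10° lat → SW at lon -40°, lat -70°.
Square 1, 8: +1·2° lon, +8·1° lat → SW at lon -38°, lat -62°.
Subsquare j=9, t=19: +9·0.0833333° lon, +19·0.0416667° lat → SW at lon -37.25°, lat -61.2083°.
Extended square 7, 3: +7·0.00833333° lon, +3·0.00416667° lat → SW at lon -37.1917°, lat -61.1958°.
Cell spans 0.00833333° lon × 0.00416667° lat. NE corner is SW corner plus one full cell.
latitude -61.19167, longitude -37.18333.

-61.19167, -37.18333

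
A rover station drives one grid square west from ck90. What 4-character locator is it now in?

CK80

Longitude square 9; −1 → 8.
The latitude characters are unchanged.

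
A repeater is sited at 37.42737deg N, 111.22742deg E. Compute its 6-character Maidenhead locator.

OM57ok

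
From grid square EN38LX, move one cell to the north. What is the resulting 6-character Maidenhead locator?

EN39la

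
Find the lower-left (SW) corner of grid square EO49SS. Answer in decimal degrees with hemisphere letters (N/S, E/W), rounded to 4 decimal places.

Field E=4, O=14: +4·20° lon, +14·10° lat → SW at lon -100°, lat 50°.
Square 4, 9: +4·2° lon, +9·1° lat → SW at lon -92°, lat 59°.
Subsquare s=18, s=18: +18·0.0833333° lon, +18·0.0416667° lat → SW at lon -90.5°, lat 59.75°.
latitude 59.7500° N, longitude 90.5000° W.

59.7500° N, 90.5000° W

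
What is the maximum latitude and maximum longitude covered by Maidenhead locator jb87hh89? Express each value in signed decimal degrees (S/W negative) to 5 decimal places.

-72.66667, 16.65833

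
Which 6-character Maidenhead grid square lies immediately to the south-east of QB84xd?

QB94ac

Longitude subsquare x = 23; +1 → 24, wraps to 0 = a, carry into square.
Longitude square 8; +1 → 9.
Latitude subsquare d = 3; −1 → 2 = c.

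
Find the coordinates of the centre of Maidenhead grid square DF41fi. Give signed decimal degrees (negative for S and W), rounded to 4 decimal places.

-38.6458, -111.5417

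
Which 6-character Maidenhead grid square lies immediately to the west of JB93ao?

Longitude subsquare a = 0; −1 → -1, wraps to 23 = x, carry into square.
Longitude square 9; −1 → 8.
The latitude characters are unchanged.

JB83xo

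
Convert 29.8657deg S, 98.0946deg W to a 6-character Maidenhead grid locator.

Offset from 180°W / 90°S: lon 81.9054°, lat 60.1343°.
Field: 81.9054/20 → 4 → E, 60.1343/10 → 6 → G; chars EG.
Square: 1.9054/2 → 0, 0.1343/1 → 0; chars 00.
Subsquare: 1.9054/0.0833333 → 22 → w, 0.1343/0.0416667 → 3 → d; chars wd.

EG00wd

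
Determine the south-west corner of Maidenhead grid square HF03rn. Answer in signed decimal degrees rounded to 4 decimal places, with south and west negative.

Field H=7, F=5: +7·20° lon, +5·10° lat → SW at lon -40°, lat -40°.
Square 0, 3: +0·2° lon, +3·1° lat → SW at lon -40°, lat -37°.
Subsquare r=17, n=13: +17·0.0833333° lon, +13·0.0416667° lat → SW at lon -38.5833°, lat -36.4583°.
latitude -36.4583, longitude -38.5833.

-36.4583, -38.5833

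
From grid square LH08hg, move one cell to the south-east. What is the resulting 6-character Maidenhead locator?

LH08if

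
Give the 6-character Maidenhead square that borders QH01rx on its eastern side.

QH01sx

Longitude subsquare r = 17; +1 → 18 = s.
The latitude characters are unchanged.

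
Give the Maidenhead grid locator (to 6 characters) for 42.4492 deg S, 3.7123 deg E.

Offset from 180°W / 90°S: lon 183.7123°, lat 47.5508°.
Field: lon ⌊183.7123/20⌋ = 9 → J; lat ⌊47.5508/10⌋ = 4 → E.
Square: lon ⌊3.7123/2⌋ = 1; lat ⌊7.5508/1⌋ = 7.
Subsquare: lon ⌊1.7123/0.0833333⌋ = 20 → u; lat ⌊0.5508/0.0416667⌋ = 13 → n.

JE17un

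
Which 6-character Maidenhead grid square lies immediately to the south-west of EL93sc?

EL93rb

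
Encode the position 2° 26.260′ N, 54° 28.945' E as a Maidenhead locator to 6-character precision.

Add 180° to longitude and 90° to latitude: 234.4824, 92.4377.
Field (20°×10°, letters A–R): 234.4824/20 → 11 → L, 92.4377/10 → 9 → J; chars LJ.
Square (2°×1°, digits 0–9): 14.4824/2 → 7, 2.4377/1 → 2; chars 72.
Subsquare (5′×2.5′, letters a–x): 0.4824/0.0833333 → 5 → f, 0.4377/0.0416667 → 10 → k; chars fk.

LJ72fk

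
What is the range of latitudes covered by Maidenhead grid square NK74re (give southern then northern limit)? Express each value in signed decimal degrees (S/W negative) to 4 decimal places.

Field N=13, K=10: +13·20° lon, +10·10° lat → SW at lon 80°, lat 10°.
Square 7, 4: +7·2° lon, +4·1° lat → SW at lon 94°, lat 14°.
Subsquare r=17, e=4: +17·0.0833333° lon, +4·0.0416667° lat → SW at lon 95.4167°, lat 14.1667°.
Cell spans 0.0833333° lon × 0.0416667° lat.
south 14.1667, north 14.2083.

14.1667, 14.2083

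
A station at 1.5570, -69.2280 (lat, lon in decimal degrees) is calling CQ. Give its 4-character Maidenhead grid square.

FJ51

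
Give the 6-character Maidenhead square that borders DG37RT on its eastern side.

Longitude subsquare r = 17; +1 → 18 = s.
The latitude characters are unchanged.

DG37st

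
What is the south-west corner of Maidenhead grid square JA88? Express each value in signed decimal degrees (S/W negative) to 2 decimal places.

-82.00, 16.00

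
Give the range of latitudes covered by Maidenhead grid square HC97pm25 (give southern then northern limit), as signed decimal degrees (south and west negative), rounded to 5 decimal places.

Field H=7, C=2: +7·20° lon, +2·10° lat → SW at lon -40°, lat -70°.
Square 9, 7: +9·2° lon, +7·1° lat → SW at lon -22°, lat -63°.
Subsquare p=15, m=12: +15·0.0833333° lon, +12·0.0416667° lat → SW at lon -20.75°, lat -62.5°.
Extended square 2, 5: +2·0.00833333° lon, +5·0.00416667° lat → SW at lon -20.7333°, lat -62.4792°.
Cell spans 0.00833333° lon × 0.00416667° lat.
south -62.47917, north -62.47500.

-62.47917, -62.47500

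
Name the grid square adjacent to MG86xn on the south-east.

MG96am

Longitude subsquare x = 23; +1 → 24, wraps to 0 = a, carry into square.
Longitude square 8; +1 → 9.
Latitude subsquare n = 13; −1 → 12 = m.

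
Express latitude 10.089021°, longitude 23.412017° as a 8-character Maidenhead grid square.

Shift to the Maidenhead origin (180°W, 90°S): lon 203.41202, lat 100.08902.
Field (20°×10°, letters A–R): lon ⌊203.41202/20⌋ = 10 → K; lat ⌊100.08902/10⌋ = 10 → K.
Square (2°×1°, digits 0–9): lon ⌊3.41202/2⌋ = 1; lat ⌊0.08902/1⌋ = 0.
Subsquare (5′×2.5′, letters a–x): lon ⌊1.41202/0.0833333⌋ = 16 → q; lat ⌊0.08902/0.0416667⌋ = 2 → c.
Extended square (30″×15″, digits 0–9): lon ⌊0.07868/0.00833333⌋ = 9; lat ⌊0.00569/0.00416667⌋ = 1.

KK10qc91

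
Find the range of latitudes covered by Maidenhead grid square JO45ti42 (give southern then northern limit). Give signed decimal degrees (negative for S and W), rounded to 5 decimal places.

Field J=9, O=14: +9·20° lon, +14·10° lat → SW at lon 0°, lat 50°.
Square 4, 5: +4·2° lon, +5·1° lat → SW at lon 8°, lat 55°.
Subsquare t=19, i=8: +19·0.0833333° lon, +8·0.0416667° lat → SW at lon 9.58333°, lat 55.3333°.
Extended square 4, 2: +4·0.00833333° lon, +2·0.00416667° lat → SW at lon 9.61667°, lat 55.3417°.
Cell spans 0.00833333° lon × 0.00416667° lat.
south 55.34167, north 55.34583.

55.34167, 55.34583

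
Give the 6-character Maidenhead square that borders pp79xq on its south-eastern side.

PP89ap

Longitude subsquare x = 23; +1 → 24, wraps to 0 = a, carry into square.
Longitude square 7; +1 → 8.
Latitude subsquare q = 16; −1 → 15 = p.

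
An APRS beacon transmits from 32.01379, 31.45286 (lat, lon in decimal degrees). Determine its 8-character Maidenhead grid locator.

Shift to the Maidenhead origin (180°W, 90°S): lon 211.45286, lat 122.01379.
Field: 211.45286/20 → 10 → K, 122.01379/10 → 12 → M; chars KM.
Square: 11.45286/2 → 5, 2.01379/1 → 2; chars 52.
Subsquare: 1.45286/0.0833333 → 17 → r, 0.01379/0.0416667 → 0 → a; chars ra.
Extended square: 0.03619/0.00833333 → 4, 0.01379/0.00416667 → 3; chars 43.

KM52ra43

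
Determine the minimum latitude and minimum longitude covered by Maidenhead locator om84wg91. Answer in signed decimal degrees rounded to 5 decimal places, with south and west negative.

Field O=14, M=12: +14·20° lon, +12·10° lat → SW at lon 100°, lat 30°.
Square 8, 4: +8·2° lon, +4·1° lat → SW at lon 116°, lat 34°.
Subsquare w=22, g=6: +22·0.0833333° lon, +6·0.0416667° lat → SW at lon 117.833°, lat 34.25°.
Extended square 9, 1: +9·0.00833333° lon, +1·0.00416667° lat → SW at lon 117.908°, lat 34.2542°.
latitude 34.25417, longitude 117.90833.

34.25417, 117.90833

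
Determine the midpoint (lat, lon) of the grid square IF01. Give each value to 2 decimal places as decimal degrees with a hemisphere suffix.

38.50° S, 19.00° W

Field I=8, F=5: +8·20° lon, +5·10° lat → SW at lon -20°, lat -40°.
Square 0, 1: +0·2° lon, +1·1° lat → SW at lon -20°, lat -39°.
Cell spans 2° lon × 1° lat. Centre is SW corner plus half of each.
latitude 38.50° S, longitude 19.00° W.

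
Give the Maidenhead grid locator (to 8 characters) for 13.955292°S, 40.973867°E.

LH06lb60

Shift to the Maidenhead origin (180°W, 90°S): lon 220.97387, lat 76.04471.
Field: 220.97387/20 → 11 → L, 76.04471/10 → 7 → H; chars LH.
Square: 0.97387/2 → 0, 6.04471/1 → 6; chars 06.
Subsquare: 0.97387/0.0833333 → 11 → l, 0.04471/0.0416667 → 1 → b; chars lb.
Extended square: 0.05720/0.00833333 → 6, 0.00304/0.00416667 → 0; chars 60.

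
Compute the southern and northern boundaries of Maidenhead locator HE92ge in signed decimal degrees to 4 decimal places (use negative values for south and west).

Field H=7, E=4: +7·20° lon, +4·10° lat → SW at lon -40°, lat -50°.
Square 9, 2: +9·2° lon, +2·1° lat → SW at lon -22°, lat -48°.
Subsquare g=6, e=4: +6·0.0833333° lon, +4·0.0416667° lat → SW at lon -21.5°, lat -47.8333°.
Cell spans 0.0833333° lon × 0.0416667° lat.
south -47.8333, north -47.7917.

-47.8333, -47.7917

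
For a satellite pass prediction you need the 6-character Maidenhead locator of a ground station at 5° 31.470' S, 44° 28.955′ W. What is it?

Add 180° to longitude and 90° to latitude: 135.5174, 84.4755.
Field: lon ⌊135.5174/20⌋ = 6 → G; lat ⌊84.4755/10⌋ = 8 → I.
Square: lon ⌊15.5174/2⌋ = 7; lat ⌊4.4755/1⌋ = 4.
Subsquare: lon ⌊1.5174/0.0833333⌋ = 18 → s; lat ⌊0.4755/0.0416667⌋ = 11 → l.

GI74sl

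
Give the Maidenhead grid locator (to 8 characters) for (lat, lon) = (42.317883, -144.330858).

Shift to the Maidenhead origin (180°W, 90°S): lon 35.66914, lat 132.31788.
Field (20°×10°, letters A–R): lon ⌊35.66914/20⌋ = 1 → B; lat ⌊132.31788/10⌋ = 13 → N.
Square (2°×1°, digits 0–9): lon ⌊15.66914/2⌋ = 7; lat ⌊2.31788/1⌋ = 2.
Subsquare (5′×2.5′, letters a–x): lon ⌊1.66914/0.0833333⌋ = 20 → u; lat ⌊0.31788/0.0416667⌋ = 7 → h.
Extended square (30″×15″, digits 0–9): lon ⌊0.00248/0.00833333⌋ = 0; lat ⌊0.02622/0.00416667⌋ = 6.

BN72uh06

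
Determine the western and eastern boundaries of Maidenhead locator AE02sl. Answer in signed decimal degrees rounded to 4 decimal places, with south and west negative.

Field A=0, E=4: +0·20° lon, +4·10° lat → SW at lon -180°, lat -50°.
Square 0, 2: +0·2° lon, +2·1° lat → SW at lon -180°, lat -48°.
Subsquare s=18, l=11: +18·0.0833333° lon, +11·0.0416667° lat → SW at lon -178.5°, lat -47.5417°.
Cell spans 0.0833333° lon × 0.0416667° lat.
west -178.5000, east -178.4167.

-178.5000, -178.4167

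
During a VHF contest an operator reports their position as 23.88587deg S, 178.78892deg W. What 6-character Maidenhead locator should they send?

Shift to the Maidenhead origin (180°W, 90°S): lon 1.2111, lat 66.1141.
Field: 1.2111/20 → 0 → A, 66.1141/10 → 6 → G; chars AG.
Square: 1.2111/2 → 0, 6.1141/1 → 6; chars 06.
Subsquare: 1.2111/0.0833333 → 14 → o, 0.1141/0.0416667 → 2 → c; chars oc.

AG06oc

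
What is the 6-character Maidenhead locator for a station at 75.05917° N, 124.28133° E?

PQ25db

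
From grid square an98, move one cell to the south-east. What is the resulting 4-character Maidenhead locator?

Longitude square 9; +1 → 10, wraps to 0, carry into field.
Longitude field A = 0; +1 → 1 = B.
Latitude square 8; −1 → 7.

BN07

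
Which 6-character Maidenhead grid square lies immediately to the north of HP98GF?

HP98gg

Latitude subsquare f = 5; +1 → 6 = g.
The longitude characters are unchanged.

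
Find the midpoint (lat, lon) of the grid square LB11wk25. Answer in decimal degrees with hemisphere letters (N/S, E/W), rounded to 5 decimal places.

78.56042° S, 43.85417° E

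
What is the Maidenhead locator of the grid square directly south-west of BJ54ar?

Longitude subsquare a = 0; −1 → -1, wraps to 23 = x, carry into square.
Longitude square 5; −1 → 4.
Latitude subsquare r = 17; −1 → 16 = q.

BJ44xq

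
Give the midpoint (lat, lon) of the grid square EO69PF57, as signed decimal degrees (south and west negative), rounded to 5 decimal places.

59.23958, -86.70417

Field E=4, O=14: +4·20° lon, +14·10° lat → SW at lon -100°, lat 50°.
Square 6, 9: +6·2° lon, +9·1° lat → SW at lon -88°, lat 59°.
Subsquare p=15, f=5: +15·0.0833333° lon, +5·0.0416667° lat → SW at lon -86.75°, lat 59.2083°.
Extended square 5, 7: +5·0.00833333° lon, +7·0.00416667° lat → SW at lon -86.7083°, lat 59.2375°.
Cell spans 0.00833333° lon × 0.00416667° lat. Centre is SW corner plus half of each.
latitude 59.23958, longitude -86.70417.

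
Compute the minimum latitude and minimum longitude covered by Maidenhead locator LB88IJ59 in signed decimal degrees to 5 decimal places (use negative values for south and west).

-71.58750, 56.70833

Field L=11, B=1: +11·20° lon, +1·10° lat → SW at lon 40°, lat -80°.
Square 8, 8: +8·2° lon, +8·1° lat → SW at lon 56°, lat -72°.
Subsquare i=8, j=9: +8·0.0833333° lon, +9·0.0416667° lat → SW at lon 56.6667°, lat -71.625°.
Extended square 5, 9: +5·0.00833333° lon, +9·0.00416667° lat → SW at lon 56.7083°, lat -71.5875°.
latitude -71.58750, longitude 56.70833.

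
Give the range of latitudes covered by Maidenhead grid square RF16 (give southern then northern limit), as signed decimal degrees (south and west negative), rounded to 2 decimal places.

-34.00, -33.00

Field R=17, F=5: +17·20° lon, +5·10° lat → SW at lon 160°, lat -40°.
Square 1, 6: +1·2° lon, +6·1° lat → SW at lon 162°, lat -34°.
Cell spans 2° lon × 1° lat.
south -34.00, north -33.00.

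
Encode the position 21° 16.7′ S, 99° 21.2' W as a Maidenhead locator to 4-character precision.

EG08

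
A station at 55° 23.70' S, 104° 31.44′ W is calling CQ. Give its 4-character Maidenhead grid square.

Offset from 180°W / 90°S: lon 75.48°, lat 34.60°.
Field: 75.48/20 → 3 → D, 34.60/10 → 3 → D; chars DD.
Square: 15.48/2 → 7, 4.60/1 → 4; chars 74.

DD74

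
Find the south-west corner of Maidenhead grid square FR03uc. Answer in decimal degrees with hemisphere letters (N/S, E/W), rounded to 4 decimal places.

Field F=5, R=17: +5·20° lon, +17·10° lat → SW at lon -80°, lat 80°.
Square 0, 3: +0·2° lon, +3·1° lat → SW at lon -80°, lat 83°.
Subsquare u=20, c=2: +20·0.0833333° lon, +2·0.0416667° lat → SW at lon -78.3333°, lat 83.0833°.
latitude 83.0833° N, longitude 78.3333° W.

83.0833° N, 78.3333° W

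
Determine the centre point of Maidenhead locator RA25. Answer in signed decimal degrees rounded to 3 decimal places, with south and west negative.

-84.500, 165.000

Field R=17, A=0: +17·20° lon, +0·10° lat → SW at lon 160°, lat -90°.
Square 2, 5: +2·2° lon, +5·1° lat → SW at lon 164°, lat -85°.
Cell spans 2° lon × 1° lat. Centre is SW corner plus half of each.
latitude -84.500, longitude 165.000.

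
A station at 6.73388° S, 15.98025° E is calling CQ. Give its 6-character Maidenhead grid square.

JI73xg

Add 180° to longitude and 90° to latitude: 195.9803, 83.2661.
Field: 195.9803/20 → 9 → J, 83.2661/10 → 8 → I; chars JI.
Square: 15.9803/2 → 7, 3.2661/1 → 3; chars 73.
Subsquare: 1.9803/0.0833333 → 23 → x, 0.2661/0.0416667 → 6 → g; chars xg.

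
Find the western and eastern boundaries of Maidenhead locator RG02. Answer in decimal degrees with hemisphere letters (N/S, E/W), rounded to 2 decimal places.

Field R=17, G=6: +17·20° lon, +6·10° lat → SW at lon 160°, lat -30°.
Square 0, 2: +0·2° lon, +2·1° lat → SW at lon 160°, lat -28°.
Cell spans 2° lon × 1° lat.
west 160.00° E, east 162.00° E.

160.00° E, 162.00° E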